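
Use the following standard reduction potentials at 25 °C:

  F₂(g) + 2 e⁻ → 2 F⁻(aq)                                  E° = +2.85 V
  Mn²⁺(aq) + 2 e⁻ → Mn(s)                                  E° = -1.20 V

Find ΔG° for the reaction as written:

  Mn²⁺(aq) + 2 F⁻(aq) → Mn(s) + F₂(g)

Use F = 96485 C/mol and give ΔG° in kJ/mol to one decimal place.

+781.5 kJ/mol

As written, Mn²⁺/Mn is reduced (cathode) and F₂/F⁻ is oxidised (anode), so E°cell = (-1.20) − (+2.85) = -4.05 V.
Balancing electrons gives n = 2.
ΔG° = −nFE° = −(2)(96485)(-4.05) = 781,528 J = +781.5 kJ/mol.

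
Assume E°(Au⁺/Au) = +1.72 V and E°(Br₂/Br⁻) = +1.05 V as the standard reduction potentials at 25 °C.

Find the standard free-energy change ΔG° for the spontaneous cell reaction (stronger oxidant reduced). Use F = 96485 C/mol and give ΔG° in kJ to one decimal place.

-129.3 kJ

Au⁺/Au (E° = +1.72 V) is the cathode; Br₂/Br⁻ (E° = +1.05 V) is the anode, so E°cell = +0.67 V.
Balancing electrons gives n = 2 (lcm of 1 and 2).
ΔG° = −nFE° = −(2)(96485)(+0.67) = -129,290 J = -129.3 kJ.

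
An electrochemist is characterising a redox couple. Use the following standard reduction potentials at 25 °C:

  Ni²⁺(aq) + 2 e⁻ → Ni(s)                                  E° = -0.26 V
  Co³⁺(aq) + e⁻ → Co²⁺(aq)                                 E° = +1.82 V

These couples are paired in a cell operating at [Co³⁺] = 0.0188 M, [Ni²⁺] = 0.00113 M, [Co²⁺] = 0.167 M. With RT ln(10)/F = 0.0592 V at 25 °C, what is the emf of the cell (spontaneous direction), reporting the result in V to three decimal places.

Co³⁺/Co²⁺ is the cathode (higher E°), Ni²⁺/Ni the anode: E°cell = +1.82 − (-0.26) = +2.08 V, n = 2.
Overall: 2 Co³⁺(aq) + Ni(s) → 2 Co²⁺(aq) + Ni²⁺(aq)
Q = [Co²⁺]^2·[Ni²⁺] / ([Co³⁺]^2); log Q = -1.050.
E = E° − (0.0592/n) log Q = +2.08 − (0.0592/2)(-1.050) = +2.111 V.

+2.111 V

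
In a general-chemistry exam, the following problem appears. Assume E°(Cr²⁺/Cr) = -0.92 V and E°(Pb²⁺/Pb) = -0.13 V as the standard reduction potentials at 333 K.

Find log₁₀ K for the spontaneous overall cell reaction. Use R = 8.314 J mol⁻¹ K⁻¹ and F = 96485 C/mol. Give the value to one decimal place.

23.9

Cathode: Pb²⁺/Pb; anode: Cr²⁺/Cr. E°cell = (-0.13) − (-0.92) = +0.79 V, with n = 2.
ΔG° = −nFE° = −RT ln K, so ln K = nFE°/(RT) = (2)(96485)(+0.79) / ((8.314)(333)) = 55.063.
log₁₀ K = 55.063 / ln 10 = 23.9.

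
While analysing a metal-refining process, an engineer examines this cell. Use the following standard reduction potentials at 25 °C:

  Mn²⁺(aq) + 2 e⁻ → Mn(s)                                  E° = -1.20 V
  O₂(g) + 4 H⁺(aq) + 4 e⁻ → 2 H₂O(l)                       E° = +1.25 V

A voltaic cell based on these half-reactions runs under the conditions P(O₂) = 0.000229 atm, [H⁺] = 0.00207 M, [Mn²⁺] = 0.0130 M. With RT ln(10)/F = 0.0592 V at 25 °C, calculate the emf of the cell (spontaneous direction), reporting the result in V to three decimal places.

+2.293 V

O₂/H₂O is the cathode (higher E°), Mn²⁺/Mn the anode: E°cell = +1.25 − (-1.20) = +2.45 V, n = 4.
Overall: O₂(g) + 4 H⁺(aq) + 2 Mn(s) → 2 H₂O(l) + 2 Mn²⁺(aq)
Q = [Mn²⁺]^2 / (P(O₂)·[H⁺]^4); log Q = 10.604.
E = E° − (0.0592/n) log Q = +2.45 − (0.0592/4)(10.604) = +2.293 V.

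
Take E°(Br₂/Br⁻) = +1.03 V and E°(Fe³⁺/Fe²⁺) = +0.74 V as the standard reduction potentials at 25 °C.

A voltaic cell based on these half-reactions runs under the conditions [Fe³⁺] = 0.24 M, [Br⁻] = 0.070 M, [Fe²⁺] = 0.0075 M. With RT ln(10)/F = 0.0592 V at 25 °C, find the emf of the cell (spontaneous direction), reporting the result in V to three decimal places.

+0.269 V

Br₂/Br⁻ is the cathode (higher E°), Fe³⁺/Fe²⁺ the anode: E°cell = +1.03 − (+0.74) = +0.29 V, n = 2.
Overall: Br₂(l) + 2 Fe²⁺(aq) → 2 Br⁻(aq) + 2 Fe³⁺(aq)
Q = [Br⁻]^2·[Fe³⁺]^2 / ([Fe²⁺]^2); log Q = 0.700.
E = E° − (0.0592/n) log Q = +0.29 − (0.0592/2)(0.700) = +0.269 V.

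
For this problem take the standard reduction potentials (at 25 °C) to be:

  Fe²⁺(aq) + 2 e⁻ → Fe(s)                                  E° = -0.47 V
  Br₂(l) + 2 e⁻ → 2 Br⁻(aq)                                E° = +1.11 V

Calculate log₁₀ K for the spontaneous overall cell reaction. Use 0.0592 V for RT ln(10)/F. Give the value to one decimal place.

Cathode: Br₂/Br⁻; anode: Fe²⁺/Fe. E°cell = +1.58 V, n = 2.
log K = nE°cell / 0.0592 = (2)(+1.58) / 0.0592 = 53.4.

53.4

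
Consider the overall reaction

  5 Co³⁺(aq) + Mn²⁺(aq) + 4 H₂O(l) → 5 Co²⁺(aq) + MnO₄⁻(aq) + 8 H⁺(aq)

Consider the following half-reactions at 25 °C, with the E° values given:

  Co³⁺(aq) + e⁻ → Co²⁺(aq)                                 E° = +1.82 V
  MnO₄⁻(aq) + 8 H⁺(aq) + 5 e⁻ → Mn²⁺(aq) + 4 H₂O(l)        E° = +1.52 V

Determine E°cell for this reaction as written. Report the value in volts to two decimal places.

+0.30 V

The Co³⁺/Co²⁺ couple has the higher reduction potential, so it is the cathode; MnO₄⁻/Mn²⁺ is oxidised at the anode.
E°cell = E°(cathode) − E°(anode) = (+1.82) − (+1.52) = +0.30 V.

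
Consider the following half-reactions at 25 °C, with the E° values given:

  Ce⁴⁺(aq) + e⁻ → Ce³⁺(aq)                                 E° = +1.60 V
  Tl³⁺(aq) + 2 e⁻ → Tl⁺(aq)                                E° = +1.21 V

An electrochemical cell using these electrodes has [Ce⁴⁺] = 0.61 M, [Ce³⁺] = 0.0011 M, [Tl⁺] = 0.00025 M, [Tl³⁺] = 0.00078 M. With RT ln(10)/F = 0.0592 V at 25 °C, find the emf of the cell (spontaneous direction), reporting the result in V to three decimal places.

Ce⁴⁺/Ce³⁺ is the cathode (higher E°), Tl³⁺/Tl⁺ the anode: E°cell = +1.60 − (+1.21) = +0.39 V, n = 2.
Overall: 2 Ce⁴⁺(aq) + Tl⁺(aq) → 2 Ce³⁺(aq) + Tl³⁺(aq)
Q = [Ce³⁺]^2·[Tl³⁺] / ([Ce⁴⁺]^2·[Tl⁺]); log Q = -4.994.
E = E° − (0.0592/n) log Q = +0.39 − (0.0592/2)(-4.994) = +0.538 V.

+0.538 V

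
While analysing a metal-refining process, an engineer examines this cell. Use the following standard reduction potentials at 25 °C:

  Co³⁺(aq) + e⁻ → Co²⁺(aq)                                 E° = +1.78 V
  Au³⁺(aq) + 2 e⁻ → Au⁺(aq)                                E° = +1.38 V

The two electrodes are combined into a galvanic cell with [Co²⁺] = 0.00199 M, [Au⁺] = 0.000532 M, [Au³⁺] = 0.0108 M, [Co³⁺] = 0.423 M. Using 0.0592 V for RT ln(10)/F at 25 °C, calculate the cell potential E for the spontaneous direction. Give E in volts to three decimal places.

Co³⁺/Co²⁺ is the cathode (higher E°), Au³⁺/Au⁺ the anode: E°cell = +1.78 − (+1.38) = +0.40 V, n = 2.
Overall: 2 Co³⁺(aq) + Au⁺(aq) → 2 Co²⁺(aq) + Au³⁺(aq)
Q = [Co²⁺]^2·[Au³⁺] / ([Co³⁺]^2·[Au⁺]); log Q = -3.347.
E = E° − (0.0592/n) log Q = +0.40 − (0.0592/2)(-3.347) = +0.499 V.

+0.499 V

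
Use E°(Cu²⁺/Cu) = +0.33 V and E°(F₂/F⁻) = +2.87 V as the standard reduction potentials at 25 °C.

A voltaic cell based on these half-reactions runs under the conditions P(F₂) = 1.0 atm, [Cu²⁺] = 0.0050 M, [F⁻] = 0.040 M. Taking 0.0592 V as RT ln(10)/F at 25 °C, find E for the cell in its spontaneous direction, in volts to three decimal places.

F₂/F⁻ is the cathode (higher E°), Cu²⁺/Cu the anode: E°cell = +2.87 − (+0.33) = +2.54 V, n = 2.
Overall: F₂(g) + Cu(s) → 2 F⁻(aq) + Cu²⁺(aq)
Q = [F⁻]^2·[Cu²⁺] / (P(F₂)); log Q = -5.097.
E = E° − (0.0592/n) log Q = +2.54 − (0.0592/2)(-5.097) = +2.691 V.

+2.691 V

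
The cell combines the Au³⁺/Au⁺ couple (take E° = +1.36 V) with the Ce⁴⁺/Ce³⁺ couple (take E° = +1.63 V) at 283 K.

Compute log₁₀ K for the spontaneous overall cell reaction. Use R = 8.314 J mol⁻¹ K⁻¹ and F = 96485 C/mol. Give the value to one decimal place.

9.6

Cathode: Ce⁴⁺/Ce³⁺; anode: Au³⁺/Au⁺. E°cell = (+1.63) − (+1.36) = +0.27 V, with n = 2.
ΔG° = −nFE° = −RT ln K, so ln K = nFE°/(RT) = (2)(96485)(+0.27) / ((8.314)(283)) = 22.144.
log₁₀ K = 22.144 / ln 10 = 9.6.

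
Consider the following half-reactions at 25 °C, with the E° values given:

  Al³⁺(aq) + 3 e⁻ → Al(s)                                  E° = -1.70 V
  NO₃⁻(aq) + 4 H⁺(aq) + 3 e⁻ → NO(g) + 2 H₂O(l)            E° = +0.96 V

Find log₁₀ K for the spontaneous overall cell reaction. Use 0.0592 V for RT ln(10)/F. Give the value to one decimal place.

134.8

Cathode: NO₃⁻/NO; anode: Al³⁺/Al. E°cell = +2.66 V, n = 3.
log K = nE°cell / 0.0592 = (3)(+2.66) / 0.0592 = 134.8.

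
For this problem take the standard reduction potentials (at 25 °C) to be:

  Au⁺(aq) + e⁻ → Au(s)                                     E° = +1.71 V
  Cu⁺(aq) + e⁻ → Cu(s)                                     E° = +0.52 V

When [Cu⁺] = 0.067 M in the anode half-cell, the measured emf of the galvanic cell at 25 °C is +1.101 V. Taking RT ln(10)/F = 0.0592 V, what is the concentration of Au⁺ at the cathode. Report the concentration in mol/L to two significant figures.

Au⁺/Au is the cathode, Cu⁺/Cu the anode: E°cell = +1.19 V, n = 1.
Overall reaction: Au⁺(aq) + Cu(s) → Au(s) + Cu⁺(aq); Q = [Cu⁺]^1/[Au⁺]^1.
From E = E° − (0.0592/n) log Q: log Q = (E° − E)·n/0.0592 = (+1.19 − (+1.101))·1/0.0592 = 1.5034.
So 1·log[Au⁺] = 1·log(0.067) − log Q = -1.1739 − (1.5034) = -2.6773; [Au⁺] = 10^(-2.6773) ≈ 0.0021 M.

0.0021 M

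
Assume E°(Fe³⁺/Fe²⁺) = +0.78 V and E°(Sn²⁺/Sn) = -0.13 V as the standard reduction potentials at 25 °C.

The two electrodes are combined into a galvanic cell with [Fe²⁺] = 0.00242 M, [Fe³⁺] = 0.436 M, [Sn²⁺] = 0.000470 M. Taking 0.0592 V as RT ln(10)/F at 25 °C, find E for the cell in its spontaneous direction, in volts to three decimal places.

Fe³⁺/Fe²⁺ is the cathode (higher E°), Sn²⁺/Sn the anode: E°cell = +0.78 − (-0.13) = +0.91 V, n = 2.
Overall: 2 Fe³⁺(aq) + Sn(s) → 2 Fe²⁺(aq) + Sn²⁺(aq)
Q = [Fe²⁺]^2·[Sn²⁺] / ([Fe³⁺]^2); log Q = -7.839.
E = E° − (0.0592/n) log Q = +0.91 − (0.0592/2)(-7.839) = +1.142 V.

+1.142 V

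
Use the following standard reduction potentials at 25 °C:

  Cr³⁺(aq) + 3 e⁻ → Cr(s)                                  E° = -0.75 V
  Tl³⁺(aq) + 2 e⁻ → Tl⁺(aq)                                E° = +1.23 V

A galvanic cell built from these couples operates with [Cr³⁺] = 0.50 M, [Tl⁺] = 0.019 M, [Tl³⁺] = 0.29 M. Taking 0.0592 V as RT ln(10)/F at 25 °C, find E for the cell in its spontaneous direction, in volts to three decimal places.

+2.021 V

Tl³⁺/Tl⁺ is the cathode (higher E°), Cr³⁺/Cr the anode: E°cell = +1.23 − (-0.75) = +1.98 V, n = 6.
Overall: 3 Tl³⁺(aq) + 2 Cr(s) → 3 Tl⁺(aq) + 2 Cr³⁺(aq)
Q = [Tl⁺]^3·[Cr³⁺]^2 / ([Tl³⁺]^3); log Q = -4.153.
E = E° − (0.0592/n) log Q = +1.98 − (0.0592/6)(-4.153) = +2.021 V.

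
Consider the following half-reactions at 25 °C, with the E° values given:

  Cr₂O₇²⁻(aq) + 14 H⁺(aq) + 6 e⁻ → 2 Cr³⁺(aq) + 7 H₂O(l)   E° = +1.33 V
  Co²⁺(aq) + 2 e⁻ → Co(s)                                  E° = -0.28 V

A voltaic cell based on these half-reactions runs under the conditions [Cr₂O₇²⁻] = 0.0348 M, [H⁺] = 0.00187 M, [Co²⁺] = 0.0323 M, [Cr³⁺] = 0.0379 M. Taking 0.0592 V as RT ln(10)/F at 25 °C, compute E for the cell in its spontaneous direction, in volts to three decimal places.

+1.291 V

Cr₂O₇²⁻/Cr³⁺ is the cathode (higher E°), Co²⁺/Co the anode: E°cell = +1.33 − (-0.28) = +1.61 V, n = 6.
Overall: Cr₂O₇²⁻(aq) + 14 H⁺(aq) + 3 Co(s) → 2 Cr³⁺(aq) + 7 H₂O(l) + 3 Co²⁺(aq)
Q = [Cr³⁺]^2·[Co²⁺]^3 / ([Cr₂O₇²⁻]·[H⁺]^14); log Q = 32.338.
E = E° − (0.0592/n) log Q = +1.61 − (0.0592/6)(32.338) = +1.291 V.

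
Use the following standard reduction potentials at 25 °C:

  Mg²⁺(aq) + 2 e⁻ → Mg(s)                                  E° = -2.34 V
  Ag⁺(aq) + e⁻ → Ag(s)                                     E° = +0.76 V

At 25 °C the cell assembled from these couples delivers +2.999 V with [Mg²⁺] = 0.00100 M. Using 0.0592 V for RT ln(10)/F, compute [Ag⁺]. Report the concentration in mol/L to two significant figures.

Ag⁺/Ag is the cathode, Mg²⁺/Mg the anode: E°cell = +3.10 V, n = 2.
Overall reaction: 2 Ag⁺(aq) + Mg(s) → 2 Ag(s) + Mg²⁺(aq); Q = [Mg²⁺]^1/[Ag⁺]^2.
From E = E° − (0.0592/n) log Q: log Q = (E° − E)·n/0.0592 = (+3.10 − (+2.999))·2/0.0592 = 3.4122.
So 2·log[Ag⁺] = 1·log(0.001) − log Q = -3.0000 − (3.4122) = -6.4122; log[Ag⁺] = -6.4122 / 2 = -3.2061; [Ag⁺] = 10^(-3.2061) ≈ 0.00062 M.

0.00062 M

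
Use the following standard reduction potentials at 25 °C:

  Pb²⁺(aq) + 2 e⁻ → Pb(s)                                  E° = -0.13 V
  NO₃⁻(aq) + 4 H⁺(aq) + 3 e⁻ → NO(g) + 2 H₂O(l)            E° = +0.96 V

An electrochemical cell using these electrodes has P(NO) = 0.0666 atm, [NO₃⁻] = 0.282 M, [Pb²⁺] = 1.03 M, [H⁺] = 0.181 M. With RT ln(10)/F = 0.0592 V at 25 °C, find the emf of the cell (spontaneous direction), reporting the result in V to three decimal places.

+1.043 V

NO₃⁻/NO is the cathode (higher E°), Pb²⁺/Pb the anode: E°cell = +0.96 − (-0.13) = +1.09 V, n = 6.
Overall: 2 NO₃⁻(aq) + 8 H⁺(aq) + 3 Pb(s) → 2 NO(g) + 4 H₂O(l) + 3 Pb²⁺(aq)
Q = P(NO)^2·[Pb²⁺]^3 / ([NO₃⁻]^2·[H⁺]^8); log Q = 4.724.
E = E° − (0.0592/n) log Q = +1.09 − (0.0592/6)(4.724) = +1.043 V.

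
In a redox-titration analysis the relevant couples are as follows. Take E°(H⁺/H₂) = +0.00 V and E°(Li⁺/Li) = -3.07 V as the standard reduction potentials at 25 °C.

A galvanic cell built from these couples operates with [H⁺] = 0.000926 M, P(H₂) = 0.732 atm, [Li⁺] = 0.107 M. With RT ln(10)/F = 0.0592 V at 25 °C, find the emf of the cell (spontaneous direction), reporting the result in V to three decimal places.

+2.952 V

H⁺/H₂ is the cathode (higher E°), Li⁺/Li the anode: E°cell = +0.00 − (-3.07) = +3.07 V, n = 2.
Overall: 2 H⁺(aq) + 2 Li(s) → H₂(g) + 2 Li⁺(aq)
Q = P(H₂)·[Li⁺]^2 / ([H⁺]^2); log Q = 3.990.
E = E° − (0.0592/n) log Q = +3.07 − (0.0592/2)(3.990) = +2.952 V.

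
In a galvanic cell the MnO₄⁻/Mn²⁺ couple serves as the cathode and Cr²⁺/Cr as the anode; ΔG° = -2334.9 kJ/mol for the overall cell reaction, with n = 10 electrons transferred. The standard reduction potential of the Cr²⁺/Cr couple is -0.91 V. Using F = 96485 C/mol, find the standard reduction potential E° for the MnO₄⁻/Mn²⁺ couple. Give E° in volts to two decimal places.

E°cell = −ΔG°/(nF) = −(-2334.9×10³)/((10)(96485)) = +2.420 V.
Since MnO₄⁻/Mn²⁺ is the cathode and Cr²⁺/Cr the anode, E°cell = E°(MnO₄⁻/Mn²⁺) − E°(Cr²⁺/Cr).
So E°(MnO₄⁻/Mn²⁺) = E°cell + E°(Cr²⁺/Cr) = +2.420 + (-0.91) = +1.51 V.

+1.51 V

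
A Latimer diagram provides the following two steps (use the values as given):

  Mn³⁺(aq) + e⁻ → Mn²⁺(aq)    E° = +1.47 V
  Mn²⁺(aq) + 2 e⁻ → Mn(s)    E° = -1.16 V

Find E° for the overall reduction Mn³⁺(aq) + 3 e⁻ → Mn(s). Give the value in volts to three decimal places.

-0.283 V

Since ΔG° = −nFE° is additive over sequential reductions, n₃E°₃ = n₁E°₁ + n₂E°₂.
E°₃ = (1×+1.47 + 2×-1.16) / 3 = (-0.850) / 3 = -0.283 V.
E° values themselves are not directly additive — weighting by electron count is essential.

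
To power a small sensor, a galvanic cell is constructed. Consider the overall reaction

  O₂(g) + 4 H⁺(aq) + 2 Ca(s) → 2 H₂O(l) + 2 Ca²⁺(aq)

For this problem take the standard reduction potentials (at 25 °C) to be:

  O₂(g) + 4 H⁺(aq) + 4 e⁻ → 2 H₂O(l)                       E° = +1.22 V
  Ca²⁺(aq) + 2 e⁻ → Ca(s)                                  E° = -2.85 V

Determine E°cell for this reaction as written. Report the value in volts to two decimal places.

+4.07 V

The O₂/H₂O couple has the higher reduction potential, so it is the cathode; Ca²⁺/Ca is oxidised at the anode.
E°cell = E°(cathode) − E°(anode) = (+1.22) − (-2.85) = +4.07 V.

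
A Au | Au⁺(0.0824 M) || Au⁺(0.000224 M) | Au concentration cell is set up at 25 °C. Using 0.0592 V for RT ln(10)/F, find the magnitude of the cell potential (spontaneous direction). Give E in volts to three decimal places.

For a concentration cell E°cell = 0. The 0.0824 M side is the cathode (reduction is favoured where [Au⁺] is higher).
With n = 1, E = −(0.0592/1) log([Au⁺]ₐₙ/[Au⁺]꜀ₐₜ) = −(0.0592/1) log(0.000224/0.0824) = −(0.0592/1)(-2.566) = +0.152 V.

+0.152 V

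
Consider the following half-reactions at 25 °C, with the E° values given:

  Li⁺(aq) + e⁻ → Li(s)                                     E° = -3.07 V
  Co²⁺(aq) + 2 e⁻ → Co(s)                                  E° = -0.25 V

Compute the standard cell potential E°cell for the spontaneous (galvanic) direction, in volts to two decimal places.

+2.82 V

The Co²⁺/Co couple has the higher reduction potential, so it is the cathode; Li⁺/Li is oxidised at the anode.
E°cell = E°(cathode) − E°(anode) = (-0.25) − (-3.07) = +2.82 V.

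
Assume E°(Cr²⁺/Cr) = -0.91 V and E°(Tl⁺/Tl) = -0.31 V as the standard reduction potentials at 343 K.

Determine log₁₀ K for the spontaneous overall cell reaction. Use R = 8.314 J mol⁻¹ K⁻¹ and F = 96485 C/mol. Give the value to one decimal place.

Cathode: Tl⁺/Tl; anode: Cr²⁺/Cr. E°cell = (-0.31) − (-0.91) = +0.60 V, with n = 2.
ΔG° = −nFE° = −RT ln K, so ln K = nFE°/(RT) = (2)(96485)(+0.60) / ((8.314)(343)) = 40.601.
log₁₀ K = 40.601 / ln 10 = 17.6.

17.6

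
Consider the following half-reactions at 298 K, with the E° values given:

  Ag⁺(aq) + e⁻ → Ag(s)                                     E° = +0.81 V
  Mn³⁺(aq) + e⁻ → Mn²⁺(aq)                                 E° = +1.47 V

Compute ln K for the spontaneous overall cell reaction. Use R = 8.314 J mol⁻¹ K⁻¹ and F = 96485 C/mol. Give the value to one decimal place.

25.7

Cathode: Mn³⁺/Mn²⁺; anode: Ag⁺/Ag. E°cell = (+1.47) − (+0.81) = +0.66 V, with n = 1.
ΔG° = −nFE° = −RT ln K, so ln K = nFE°/(RT) = (1)(96485)(+0.66) / ((8.314)(298)) = 25.703.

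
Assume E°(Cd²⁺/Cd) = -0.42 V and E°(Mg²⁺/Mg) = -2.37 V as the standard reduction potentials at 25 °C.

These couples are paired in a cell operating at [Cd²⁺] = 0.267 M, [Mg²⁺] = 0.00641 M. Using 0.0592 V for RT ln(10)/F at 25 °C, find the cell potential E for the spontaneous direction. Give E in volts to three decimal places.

Cd²⁺/Cd is the cathode (higher E°), Mg²⁺/Mg the anode: E°cell = -0.42 − (-2.37) = +1.95 V, n = 2.
Overall: Cd²⁺(aq) + Mg(s) → Cd(s) + Mg²⁺(aq)
Q = [Mg²⁺] / ([Cd²⁺]); log Q = -1.620.
E = E° − (0.0592/n) log Q = +1.95 − (0.0592/2)(-1.620) = +1.998 V.

+1.998 V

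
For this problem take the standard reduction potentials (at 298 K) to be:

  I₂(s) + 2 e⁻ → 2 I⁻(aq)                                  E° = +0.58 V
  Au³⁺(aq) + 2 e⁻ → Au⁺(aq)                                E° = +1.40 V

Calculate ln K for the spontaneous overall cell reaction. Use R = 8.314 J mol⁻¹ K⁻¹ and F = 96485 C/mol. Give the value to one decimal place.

63.9

Cathode: Au³⁺/Au⁺; anode: I₂/I⁻. E°cell = (+1.40) − (+0.58) = +0.82 V, with n = 2.
ΔG° = −nFE° = −RT ln K, so ln K = nFE°/(RT) = (2)(96485)(+0.82) / ((8.314)(298)) = 63.867.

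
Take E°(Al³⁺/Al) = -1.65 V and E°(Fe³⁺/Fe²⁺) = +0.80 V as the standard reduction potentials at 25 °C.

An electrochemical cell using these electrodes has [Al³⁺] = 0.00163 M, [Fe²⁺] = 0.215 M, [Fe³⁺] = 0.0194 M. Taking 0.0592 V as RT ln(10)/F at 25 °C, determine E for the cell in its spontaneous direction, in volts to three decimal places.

Fe³⁺/Fe²⁺ is the cathode (higher E°), Al³⁺/Al the anode: E°cell = +0.80 − (-1.65) = +2.45 V, n = 3.
Overall: 3 Fe³⁺(aq) + Al(s) → 3 Fe²⁺(aq) + Al³⁺(aq)
Q = [Fe²⁺]^3·[Al³⁺] / ([Fe³⁺]^3); log Q = 0.346.
E = E° − (0.0592/n) log Q = +2.45 − (0.0592/3)(0.346) = +2.443 V.

+2.443 V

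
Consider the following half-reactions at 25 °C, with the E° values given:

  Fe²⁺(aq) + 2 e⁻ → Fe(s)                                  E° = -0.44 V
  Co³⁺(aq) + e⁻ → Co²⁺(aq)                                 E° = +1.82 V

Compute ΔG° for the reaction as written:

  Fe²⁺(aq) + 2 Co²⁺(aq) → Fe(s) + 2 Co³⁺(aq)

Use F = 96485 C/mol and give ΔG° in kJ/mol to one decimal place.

+436.1 kJ/mol

As written, Fe²⁺/Fe is reduced (cathode) and Co³⁺/Co²⁺ is oxidised (anode), so E°cell = (-0.44) − (+1.82) = -2.26 V.
Balancing electrons gives n = 2.
ΔG° = −nFE° = −(2)(96485)(-2.26) = 436,112 J = +436.1 kJ/mol.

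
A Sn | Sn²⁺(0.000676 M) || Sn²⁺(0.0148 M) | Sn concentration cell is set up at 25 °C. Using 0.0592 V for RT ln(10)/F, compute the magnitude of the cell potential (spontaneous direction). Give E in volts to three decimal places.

For a concentration cell E°cell = 0. The 0.0148 M side is the cathode (reduction is favoured where [Sn²⁺] is higher).
With n = 2, E = −(0.0592/2) log([Sn²⁺]ₐₙ/[Sn²⁺]꜀ₐₜ) = −(0.0592/2) log(0.000676/0.0148) = −(0.0592/2)(-1.340) = +0.040 V.

+0.040 V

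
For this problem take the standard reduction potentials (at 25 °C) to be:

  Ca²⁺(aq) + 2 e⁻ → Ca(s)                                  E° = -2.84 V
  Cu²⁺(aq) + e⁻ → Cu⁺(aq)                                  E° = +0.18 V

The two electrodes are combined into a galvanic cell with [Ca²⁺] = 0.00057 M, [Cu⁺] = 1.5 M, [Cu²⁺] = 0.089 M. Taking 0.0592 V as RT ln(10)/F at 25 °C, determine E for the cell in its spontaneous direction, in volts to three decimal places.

Cu²⁺/Cu⁺ is the cathode (higher E°), Ca²⁺/Ca the anode: E°cell = +0.18 − (-2.84) = +3.02 V, n = 2.
Overall: 2 Cu²⁺(aq) + Ca(s) → 2 Cu⁺(aq) + Ca²⁺(aq)
Q = [Cu⁺]^2·[Ca²⁺] / ([Cu²⁺]^2); log Q = -0.791.
E = E° − (0.0592/n) log Q = +3.02 − (0.0592/2)(-0.791) = +3.043 V.

+3.043 V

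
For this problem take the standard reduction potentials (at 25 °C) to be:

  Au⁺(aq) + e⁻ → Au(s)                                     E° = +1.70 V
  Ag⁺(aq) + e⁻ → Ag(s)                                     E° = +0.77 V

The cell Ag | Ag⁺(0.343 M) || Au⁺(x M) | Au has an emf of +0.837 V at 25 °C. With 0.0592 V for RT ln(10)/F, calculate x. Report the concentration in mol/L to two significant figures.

0.0092 M

Au⁺/Au is the cathode, Ag⁺/Ag the anode: E°cell = +0.93 V, n = 1.
Overall reaction: Au⁺(aq) + Ag(s) → Au(s) + Ag⁺(aq); Q = [Ag⁺]^1/[Au⁺]^1.
From E = E° − (0.0592/n) log Q: log Q = (E° − E)·n/0.0592 = (+0.93 − (+0.837))·1/0.0592 = 1.5709.
So 1·log[Au⁺] = 1·log(0.343) − log Q = -0.4647 − (1.5709) = -2.0356; [Au⁺] = 10^(-2.0356) ≈ 0.0092 M.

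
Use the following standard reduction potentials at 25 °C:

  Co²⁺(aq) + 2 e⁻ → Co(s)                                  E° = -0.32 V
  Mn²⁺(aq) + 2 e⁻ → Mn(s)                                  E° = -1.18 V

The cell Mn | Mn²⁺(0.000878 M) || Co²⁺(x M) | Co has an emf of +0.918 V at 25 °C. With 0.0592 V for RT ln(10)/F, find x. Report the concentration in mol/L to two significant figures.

Co²⁺/Co is the cathode, Mn²⁺/Mn the anode: E°cell = +0.86 V, n = 2.
Overall reaction: Co²⁺(aq) + Mn(s) → Co(s) + Mn²⁺(aq); Q = [Mn²⁺]^1/[Co²⁺]^1.
From E = E° − (0.0592/n) log Q: log Q = (E° − E)·n/0.0592 = (+0.86 − (+0.918))·2/0.0592 = -1.9595.
So 1·log[Co²⁺] = 1·log(0.000878) − log Q = -3.0565 − (-1.9595) = -1.0970; [Co²⁺] = 10^(-1.0970) ≈ 0.080 M.

0.080 M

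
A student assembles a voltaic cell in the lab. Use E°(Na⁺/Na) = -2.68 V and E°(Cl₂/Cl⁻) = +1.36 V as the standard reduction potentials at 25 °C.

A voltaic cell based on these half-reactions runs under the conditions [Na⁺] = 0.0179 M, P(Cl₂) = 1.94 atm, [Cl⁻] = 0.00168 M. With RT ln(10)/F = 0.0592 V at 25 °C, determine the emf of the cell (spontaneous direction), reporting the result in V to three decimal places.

Cl₂/Cl⁻ is the cathode (higher E°), Na⁺/Na the anode: E°cell = +1.36 − (-2.68) = +4.04 V, n = 2.
Overall: Cl₂(g) + 2 Na(s) → 2 Cl⁻(aq) + 2 Na⁺(aq)
Q = [Cl⁻]^2·[Na⁺]^2 / (P(Cl₂)); log Q = -9.331.
E = E° − (0.0592/n) log Q = +4.04 − (0.0592/2)(-9.331) = +4.316 V.

+4.316 V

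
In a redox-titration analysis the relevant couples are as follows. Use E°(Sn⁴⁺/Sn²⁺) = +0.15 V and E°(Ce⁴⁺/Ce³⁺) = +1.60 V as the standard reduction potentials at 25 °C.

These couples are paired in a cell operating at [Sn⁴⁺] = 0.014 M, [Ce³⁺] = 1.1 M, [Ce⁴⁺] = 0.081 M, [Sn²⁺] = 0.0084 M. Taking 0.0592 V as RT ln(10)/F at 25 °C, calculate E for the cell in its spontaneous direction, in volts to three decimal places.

+1.376 V

Ce⁴⁺/Ce³⁺ is the cathode (higher E°), Sn⁴⁺/Sn²⁺ the anode: E°cell = +1.60 − (+0.15) = +1.45 V, n = 2.
Overall: 2 Ce⁴⁺(aq) + Sn²⁺(aq) → 2 Ce³⁺(aq) + Sn⁴⁺(aq)
Q = [Ce³⁺]^2·[Sn⁴⁺] / ([Ce⁴⁺]^2·[Sn²⁺]); log Q = 2.488.
E = E° − (0.0592/n) log Q = +1.45 − (0.0592/2)(2.488) = +1.376 V.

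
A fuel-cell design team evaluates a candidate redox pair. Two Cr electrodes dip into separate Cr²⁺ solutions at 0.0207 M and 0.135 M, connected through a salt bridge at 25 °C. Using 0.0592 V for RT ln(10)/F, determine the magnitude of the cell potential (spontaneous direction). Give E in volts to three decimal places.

+0.024 V

For a concentration cell E°cell = 0. The 0.135 M side is the cathode (reduction is favoured where [Cr²⁺] is higher).
With n = 2, E = −(0.0592/2) log([Cr²⁺]ₐₙ/[Cr²⁺]꜀ₐₜ) = −(0.0592/2) log(0.0207/0.135) = −(0.0592/2)(-0.814) = +0.024 V.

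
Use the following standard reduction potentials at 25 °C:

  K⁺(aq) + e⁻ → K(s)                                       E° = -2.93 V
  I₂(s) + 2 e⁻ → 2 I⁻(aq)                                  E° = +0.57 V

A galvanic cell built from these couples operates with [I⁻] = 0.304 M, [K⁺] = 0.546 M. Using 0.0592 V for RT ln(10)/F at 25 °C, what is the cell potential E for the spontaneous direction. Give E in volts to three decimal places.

+3.546 V

I₂/I⁻ is the cathode (higher E°), K⁺/K the anode: E°cell = +0.57 − (-2.93) = +3.50 V, n = 2.
Overall: I₂(s) + 2 K(s) → 2 I⁻(aq) + 2 K⁺(aq)
Q = [I⁻]^2·[K⁺]^2; log Q = -1.560.
E = E° − (0.0592/n) log Q = +3.50 − (0.0592/2)(-1.560) = +3.546 V.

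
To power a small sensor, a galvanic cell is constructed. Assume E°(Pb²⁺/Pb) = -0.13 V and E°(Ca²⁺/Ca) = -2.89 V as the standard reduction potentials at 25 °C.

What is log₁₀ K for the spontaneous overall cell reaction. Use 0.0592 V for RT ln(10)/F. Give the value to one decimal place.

93.2

Cathode: Pb²⁺/Pb; anode: Ca²⁺/Ca. E°cell = +2.76 V, n = 2.
log K = nE°cell / 0.0592 = (2)(+2.76) / 0.0592 = 93.2.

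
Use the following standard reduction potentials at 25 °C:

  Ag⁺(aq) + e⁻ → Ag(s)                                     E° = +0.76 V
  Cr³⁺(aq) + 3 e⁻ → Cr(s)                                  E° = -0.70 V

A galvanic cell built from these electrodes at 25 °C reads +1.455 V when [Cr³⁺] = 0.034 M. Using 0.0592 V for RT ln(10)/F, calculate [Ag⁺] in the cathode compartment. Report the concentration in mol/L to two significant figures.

Ag⁺/Ag is the cathode, Cr³⁺/Cr the anode: E°cell = +1.46 V, n = 3.
Overall reaction: 3 Ag⁺(aq) + Cr(s) → 3 Ag(s) + Cr³⁺(aq); Q = [Cr³⁺]^1/[Ag⁺]^3.
From E = E° − (0.0592/n) log Q: log Q = (E° − E)·n/0.0592 = (+1.46 − (+1.455))·3/0.0592 = 0.2534.
So 3·log[Ag⁺] = 1·log(0.034) − log Q = -1.4685 − (0.2534) = -1.7219; log[Ag⁺] = -1.7219 / 3 = -0.5740; [Ag⁺] = 10^(-0.5740) ≈ 0.27 M.

0.27 M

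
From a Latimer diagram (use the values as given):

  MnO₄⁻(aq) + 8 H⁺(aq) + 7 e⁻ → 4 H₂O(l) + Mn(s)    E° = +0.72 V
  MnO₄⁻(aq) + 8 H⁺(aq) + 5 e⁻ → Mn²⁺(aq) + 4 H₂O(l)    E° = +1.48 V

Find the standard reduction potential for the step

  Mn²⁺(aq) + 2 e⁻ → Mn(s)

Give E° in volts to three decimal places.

Sequential free energies add, so n₃E°₃ = n₁E°₁ + n₂E°₂.
With n₃ = 7, and the known step contributing 5×(+1.48) V, the unknown satisfies 2·E° = 7×(+0.72) − 5×(+1.48) = -2.360.
E° = -2.360 / 2 = -1.180 V.

-1.180 V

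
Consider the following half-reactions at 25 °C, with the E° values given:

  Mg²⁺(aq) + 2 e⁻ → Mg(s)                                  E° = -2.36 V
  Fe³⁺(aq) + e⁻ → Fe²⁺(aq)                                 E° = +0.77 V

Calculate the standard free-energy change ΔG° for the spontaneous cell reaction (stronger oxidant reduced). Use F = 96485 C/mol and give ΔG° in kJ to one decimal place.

Fe³⁺/Fe²⁺ (E° = +0.77 V) is the cathode; Mg²⁺/Mg (E° = -2.36 V) is the anode, so E°cell = +3.13 V.
Balancing electrons gives n = 2 (lcm of 1 and 2).
ΔG° = −nFE° = −(2)(96485)(+3.13) = -603,996 J = -604.0 kJ.

-604.0 kJ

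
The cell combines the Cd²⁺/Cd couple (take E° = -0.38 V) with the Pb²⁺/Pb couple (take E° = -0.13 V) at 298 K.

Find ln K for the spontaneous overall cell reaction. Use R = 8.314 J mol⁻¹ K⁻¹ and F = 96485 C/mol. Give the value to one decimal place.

19.5

Cathode: Pb²⁺/Pb; anode: Cd²⁺/Cd. E°cell = (-0.13) − (-0.38) = +0.25 V, with n = 2.
ΔG° = −nFE° = −RT ln K, so ln K = nFE°/(RT) = (2)(96485)(+0.25) / ((8.314)(298)) = 19.472.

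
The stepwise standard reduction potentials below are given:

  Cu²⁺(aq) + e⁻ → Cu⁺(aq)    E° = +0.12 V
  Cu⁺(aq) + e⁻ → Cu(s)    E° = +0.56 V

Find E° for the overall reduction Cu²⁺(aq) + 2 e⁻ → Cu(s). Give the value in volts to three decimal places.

+0.340 V

Since ΔG° = −nFE° is additive over sequential reductions, n₃E°₃ = n₁E°₁ + n₂E°₂.
E°₃ = (1×+0.12 + 1×+0.56) / 2 = (+0.680) / 2 = +0.340 V.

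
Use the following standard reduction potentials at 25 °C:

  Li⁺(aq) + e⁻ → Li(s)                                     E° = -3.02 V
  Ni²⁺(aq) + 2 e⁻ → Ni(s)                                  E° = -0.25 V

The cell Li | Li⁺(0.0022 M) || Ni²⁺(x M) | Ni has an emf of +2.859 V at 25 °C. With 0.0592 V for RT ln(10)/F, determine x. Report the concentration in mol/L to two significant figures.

Ni²⁺/Ni is the cathode, Li⁺/Li the anode: E°cell = +2.77 V, n = 2.
Overall reaction: Ni²⁺(aq) + 2 Li(s) → Ni(s) + 2 Li⁺(aq); Q = [Li⁺]^2/[Ni²⁺]^1.
From E = E° − (0.0592/n) log Q: log Q = (E° − E)·n/0.0592 = (+2.77 − (+2.859))·2/0.0592 = -3.0068.
So 1·log[Ni²⁺] = 2·log(0.0022) − log Q = -5.3152 − (-3.0068) = -2.3084; [Ni²⁺] = 10^(-2.3084) ≈ 0.0049 M.

0.0049 M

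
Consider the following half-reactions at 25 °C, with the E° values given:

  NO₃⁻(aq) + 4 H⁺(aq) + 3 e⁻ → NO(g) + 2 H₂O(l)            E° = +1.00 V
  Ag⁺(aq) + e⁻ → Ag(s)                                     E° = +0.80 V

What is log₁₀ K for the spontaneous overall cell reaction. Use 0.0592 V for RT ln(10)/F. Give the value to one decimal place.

10.1

Cathode: NO₃⁻/NO; anode: Ag⁺/Ag. E°cell = +0.20 V, n = 3.
log K = nE°cell / 0.0592 = (3)(+0.20) / 0.0592 = 10.1.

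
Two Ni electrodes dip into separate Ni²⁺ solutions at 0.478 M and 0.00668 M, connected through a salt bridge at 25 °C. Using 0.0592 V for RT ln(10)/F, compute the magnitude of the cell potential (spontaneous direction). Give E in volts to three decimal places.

+0.055 V

For a concentration cell E°cell = 0. The 0.478 M side is the cathode (reduction is favoured where [Ni²⁺] is higher).
With n = 2, E = −(0.0592/2) log([Ni²⁺]ₐₙ/[Ni²⁺]꜀ₐₜ) = −(0.0592/2) log(0.00668/0.478) = −(0.0592/2)(-1.855) = +0.055 V.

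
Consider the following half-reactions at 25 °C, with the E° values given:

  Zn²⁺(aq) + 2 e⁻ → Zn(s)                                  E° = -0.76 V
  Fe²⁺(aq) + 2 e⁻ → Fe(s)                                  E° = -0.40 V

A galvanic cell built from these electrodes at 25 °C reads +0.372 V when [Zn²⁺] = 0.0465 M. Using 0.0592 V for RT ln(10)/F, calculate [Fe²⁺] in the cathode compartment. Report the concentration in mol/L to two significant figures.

Fe²⁺/Fe is the cathode, Zn²⁺/Zn the anode: E°cell = +0.36 V, n = 2.
Overall reaction: Fe²⁺(aq) + Zn(s) → Fe(s) + Zn²⁺(aq); Q = [Zn²⁺]^1/[Fe²⁺]^1.
From E = E° − (0.0592/n) log Q: log Q = (E° − E)·n/0.0592 = (+0.36 − (+0.372))·2/0.0592 = -0.4054.
So 1·log[Fe²⁺] = 1·log(0.0465) − log Q = -1.3325 − (-0.4054) = -0.9271; [Fe²⁺] = 10^(-0.9271) ≈ 0.12 M.

0.12 M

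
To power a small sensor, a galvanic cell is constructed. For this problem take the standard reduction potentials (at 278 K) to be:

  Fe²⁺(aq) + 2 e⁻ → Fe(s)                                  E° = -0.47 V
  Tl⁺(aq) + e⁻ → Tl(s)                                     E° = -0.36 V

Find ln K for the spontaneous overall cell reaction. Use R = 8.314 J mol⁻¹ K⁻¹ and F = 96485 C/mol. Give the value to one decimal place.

9.2

Cathode: Tl⁺/Tl; anode: Fe²⁺/Fe. E°cell = (-0.36) − (-0.47) = +0.11 V, with n = 2.
ΔG° = −nFE° = −RT ln K, so ln K = nFE°/(RT) = (2)(96485)(+0.11) / ((8.314)(278)) = 9.184.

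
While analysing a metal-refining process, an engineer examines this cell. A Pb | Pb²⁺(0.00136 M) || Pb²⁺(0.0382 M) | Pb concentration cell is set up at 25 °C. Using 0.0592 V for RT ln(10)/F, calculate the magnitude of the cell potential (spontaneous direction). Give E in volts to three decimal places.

For a concentration cell E°cell = 0. The 0.0382 M side is the cathode (reduction is favoured where [Pb²⁺] is higher).
With n = 2, E = −(0.0592/2) log([Pb²⁺]ₐₙ/[Pb²⁺]꜀ₐₜ) = −(0.0592/2) log(0.00136/0.0382) = −(0.0592/2)(-1.449) = +0.043 V.

+0.043 V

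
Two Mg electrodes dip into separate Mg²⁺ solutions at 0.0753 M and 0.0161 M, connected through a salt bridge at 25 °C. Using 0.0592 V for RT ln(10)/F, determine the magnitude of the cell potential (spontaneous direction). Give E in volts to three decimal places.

For a concentration cell E°cell = 0. The 0.0753 M side is the cathode (reduction is favoured where [Mg²⁺] is higher).
With n = 2, E = −(0.0592/2) log([Mg²⁺]ₐₙ/[Mg²⁺]꜀ₐₜ) = −(0.0592/2) log(0.0161/0.0753) = −(0.0592/2)(-0.670) = +0.020 V.

+0.020 V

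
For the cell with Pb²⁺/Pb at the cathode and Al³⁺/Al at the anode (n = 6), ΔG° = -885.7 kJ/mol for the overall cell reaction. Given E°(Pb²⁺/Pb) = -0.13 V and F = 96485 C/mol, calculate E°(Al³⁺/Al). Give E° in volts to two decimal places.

-1.66 V

E°cell = −ΔG°/(nF) = −(-885.7×10³)/((6)(96485)) = +1.530 V.
Since Pb²⁺/Pb is the cathode and Al³⁺/Al the anode, E°cell = E°(Pb²⁺/Pb) − E°(Al³⁺/Al).
So E°(Al³⁺/Al) = E°(Pb²⁺/Pb) − E°cell = (-0.13) − (+1.530) = -1.66 V.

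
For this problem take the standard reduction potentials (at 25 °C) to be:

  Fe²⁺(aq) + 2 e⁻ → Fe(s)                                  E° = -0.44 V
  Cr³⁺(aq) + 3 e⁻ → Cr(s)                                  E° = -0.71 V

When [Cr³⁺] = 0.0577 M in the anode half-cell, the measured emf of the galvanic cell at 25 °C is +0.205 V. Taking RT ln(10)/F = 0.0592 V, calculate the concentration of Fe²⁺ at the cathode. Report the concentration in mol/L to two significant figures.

Fe²⁺/Fe is the cathode, Cr³⁺/Cr the anode: E°cell = +0.27 V, n = 6.
Overall reaction: 3 Fe²⁺(aq) + 2 Cr(s) → 3 Fe(s) + 2 Cr³⁺(aq); Q = [Cr³⁺]^2/[Fe²⁺]^3.
From E = E° − (0.0592/n) log Q: log Q = (E° − E)·n/0.0592 = (+0.27 − (+0.205))·6/0.0592 = 6.5878.
So 3·log[Fe²⁺] = 2·log(0.0577) − log Q = -2.4776 − (6.5878) = -9.0654; log[Fe²⁺] = -9.0654 / 3 = -3.0218; [Fe²⁺] = 10^(-3.0218) ≈ 0.00095 M.

0.00095 M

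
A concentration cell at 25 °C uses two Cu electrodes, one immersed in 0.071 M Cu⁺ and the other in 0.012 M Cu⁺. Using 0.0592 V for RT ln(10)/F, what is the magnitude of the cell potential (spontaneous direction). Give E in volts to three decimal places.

For a concentration cell E°cell = 0. The 0.071 M side is the cathode (reduction is favoured where [Cu⁺] is higher).
With n = 1, E = −(0.0592/1) log([Cu⁺]ₐₙ/[Cu⁺]꜀ₐₜ) = −(0.0592/1) log(0.012/0.071) = −(0.0592/1)(-0.772) = +0.046 V.

+0.046 V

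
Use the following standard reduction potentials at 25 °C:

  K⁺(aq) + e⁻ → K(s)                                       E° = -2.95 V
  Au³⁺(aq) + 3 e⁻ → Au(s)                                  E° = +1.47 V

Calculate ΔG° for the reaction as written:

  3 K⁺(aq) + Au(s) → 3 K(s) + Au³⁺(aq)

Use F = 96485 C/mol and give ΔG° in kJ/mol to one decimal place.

+1279.4 kJ/mol

As written, K⁺/K is reduced (cathode) and Au³⁺/Au is oxidised (anode), so E°cell = (-2.95) − (+1.47) = -4.42 V.
Balancing electrons gives n = 3.
ΔG° = −nFE° = −(3)(96485)(-4.42) = 1,279,391 J = +1279.4 kJ/mol.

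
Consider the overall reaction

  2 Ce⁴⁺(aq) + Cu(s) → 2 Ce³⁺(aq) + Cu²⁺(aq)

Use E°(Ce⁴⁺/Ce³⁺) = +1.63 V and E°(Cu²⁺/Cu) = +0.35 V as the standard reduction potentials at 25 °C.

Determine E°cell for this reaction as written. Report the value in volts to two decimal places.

The Ce⁴⁺/Ce³⁺ couple has the higher reduction potential, so it is the cathode; Cu²⁺/Cu is oxidised at the anode.
E°cell = E°(cathode) − E°(anode) = (+1.63) − (+0.35) = +1.28 V.

+1.28 V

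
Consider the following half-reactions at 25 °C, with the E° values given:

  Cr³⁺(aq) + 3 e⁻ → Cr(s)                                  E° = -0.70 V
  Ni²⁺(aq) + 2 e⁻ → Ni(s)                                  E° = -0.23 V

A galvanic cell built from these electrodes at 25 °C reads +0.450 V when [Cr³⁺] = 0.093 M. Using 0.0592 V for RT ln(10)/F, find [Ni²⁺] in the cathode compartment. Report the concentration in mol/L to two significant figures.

0.043 M

Ni²⁺/Ni is the cathode, Cr³⁺/Cr the anode: E°cell = +0.47 V, n = 6.
Overall reaction: 3 Ni²⁺(aq) + 2 Cr(s) → 3 Ni(s) + 2 Cr³⁺(aq); Q = [Cr³⁺]^2/[Ni²⁺]^3.
From E = E° − (0.0592/n) log Q: log Q = (E° − E)·n/0.0592 = (+0.47 − (+0.450))·6/0.0592 = 2.0270.
So 3·log[Ni²⁺] = 2·log(0.093) − log Q = -2.0630 − (2.0270) = -4.0900; log[Ni²⁺] = -4.0900 / 3 = -1.3633; [Ni²⁺] = 10^(-1.3633) ≈ 0.043 M.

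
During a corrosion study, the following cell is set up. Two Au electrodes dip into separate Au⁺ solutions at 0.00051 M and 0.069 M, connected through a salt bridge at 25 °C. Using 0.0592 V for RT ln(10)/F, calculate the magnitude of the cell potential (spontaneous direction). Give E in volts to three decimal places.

+0.126 V

For a concentration cell E°cell = 0. The 0.069 M side is the cathode (reduction is favoured where [Au⁺] is higher).
With n = 1, E = −(0.0592/1) log([Au⁺]ₐₙ/[Au⁺]꜀ₐₜ) = −(0.0592/1) log(0.00051/0.069) = −(0.0592/1)(-2.131) = +0.126 V.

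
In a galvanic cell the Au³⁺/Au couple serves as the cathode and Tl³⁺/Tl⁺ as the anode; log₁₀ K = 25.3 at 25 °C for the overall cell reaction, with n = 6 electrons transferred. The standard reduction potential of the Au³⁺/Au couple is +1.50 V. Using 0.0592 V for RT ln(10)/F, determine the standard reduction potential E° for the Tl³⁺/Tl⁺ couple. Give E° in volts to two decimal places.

E°cell = (0.0592/n)·log K = (0.0592/6)(25.3) = +0.250 V.
Since Au³⁺/Au is the cathode and Tl³⁺/Tl⁺ the anode, E°cell = E°(Au³⁺/Au) − E°(Tl³⁺/Tl⁺).
So E°(Tl³⁺/Tl⁺) = E°(Au³⁺/Au) − E°cell = (+1.50) − (+0.250) = +1.25 V.

+1.25 V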